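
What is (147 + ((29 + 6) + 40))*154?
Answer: 34188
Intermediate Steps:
(147 + ((29 + 6) + 40))*154 = (147 + (35 + 40))*154 = (147 + 75)*154 = 222*154 = 34188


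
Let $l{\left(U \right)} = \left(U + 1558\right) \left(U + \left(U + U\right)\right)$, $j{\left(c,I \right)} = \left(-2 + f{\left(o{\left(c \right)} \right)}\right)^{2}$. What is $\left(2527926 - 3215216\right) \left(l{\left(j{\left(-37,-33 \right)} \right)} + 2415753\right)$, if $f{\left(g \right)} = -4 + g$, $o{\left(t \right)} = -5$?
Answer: $-2079210326700$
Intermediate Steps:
$j{\left(c,I \right)} = 121$ ($j{\left(c,I \right)} = \left(-2 - 9\right)^{2} = \left(-11\right)^{2} = 121$)
$l{\left(U \right)} = 3 U \left(1558 + U\right)$ ($l{\left(U \right)} = \left(1558 + U\right) \left(U + 2 U\right) = \left(1558 + U\right) 3 U = 3 U \left(1558 + U\right)$)
$\left(2527926 - 3215216\right) \left(l{\left(j{\left(-37,-33 \right)} \right)} + 2415753\right) = \left(2527926 - 3215216\right) \left(3 \cdot 121 \left(1558 + 121\right) + 2415753\right) = - 687290 \left(3 \cdot 121 \cdot 1679 + 2415753\right) = - 687290 \left(609477 + 2415753\right) = \left(-687290\right) 3025230 = -2079210326700$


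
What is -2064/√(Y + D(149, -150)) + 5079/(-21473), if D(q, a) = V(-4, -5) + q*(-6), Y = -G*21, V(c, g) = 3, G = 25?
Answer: -5079/21473 + 172*I*√354/59 ≈ -0.23653 + 54.85*I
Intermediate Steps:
Y = -525 (Y = -1*25*21 = -25*21 = -525)
D(q, a) = 3 - 6*q (D(q, a) = 3 + q*(-6) = 3 - 6*q)
-2064/√(Y + D(149, -150)) + 5079/(-21473) = -2064/√(-525 + (3 - 6*149)) + 5079/(-21473) = -2064/√(-525 + (3 - 894)) + 5079*(-1/21473) = -2064/√(-525 - 891) - 5079/21473 = -2064*(-I*√354/708) - 5079/21473 = -(-172)*I*√354/59 - 5079/21473 = 172*I*√354/59 - 5079/21473 = -5079/21473 + 172*I*√354/59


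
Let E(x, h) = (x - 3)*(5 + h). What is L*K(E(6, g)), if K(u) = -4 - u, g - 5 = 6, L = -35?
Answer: 1820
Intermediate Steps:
g = 11 (g = 5 + 6 = 11)
E(x, h) = (-3 + x)*(5 + h)
L*K(E(6, g)) = -35*(-4 - (-15 - 3*11 + 5*6 + 11*6)) = -35*(-4 - (-15 - 33 + 30 + 66)) = -35*(-4 - 1*48) = -35*(-4 - 48) = -35*(-52) = 1820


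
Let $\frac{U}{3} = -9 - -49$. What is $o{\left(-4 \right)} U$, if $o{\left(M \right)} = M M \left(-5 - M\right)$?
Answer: $-1920$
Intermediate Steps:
$o{\left(M \right)} = M^{2} \left(-5 - M\right)$
$U = 120$ ($U = 3 \left(-9 - -49\right) = 3 \left(-9 + 49\right) = 3 \cdot 40 = 120$)
$o{\left(-4 \right)} U = \left(-4\right)^{2} \left(-5 - -4\right) 120 = 16 \left(-5 + 4\right) 120 = 16 \left(-1\right) 120 = \left(-16\right) 120 = -1920$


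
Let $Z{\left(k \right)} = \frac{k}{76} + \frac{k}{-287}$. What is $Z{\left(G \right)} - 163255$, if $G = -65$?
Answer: $- \frac{3560931775}{21812} \approx -1.6326 \cdot 10^{5}$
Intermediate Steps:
$Z{\left(k \right)} = \frac{211 k}{21812}$ ($Z{\left(k \right)} = k \frac{1}{76} + k \left(- \frac{1}{287}\right) = \frac{k}{76} - \frac{k}{287} = \frac{211 k}{21812}$)
$Z{\left(G \right)} - 163255 = \frac{211}{21812} \left(-65\right) - 163255 = - \frac{13715}{21812} - 163255 = - \frac{3560931775}{21812}$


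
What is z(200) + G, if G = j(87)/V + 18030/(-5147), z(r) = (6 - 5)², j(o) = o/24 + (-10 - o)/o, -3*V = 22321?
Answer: -66723246585/26653595384 ≈ -2.5033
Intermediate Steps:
V = -22321/3 (V = -⅓*22321 = -22321/3 ≈ -7440.3)
j(o) = o/24 + (-10 - o)/o (j(o) = o*(1/24) + (-10 - o)/o = o/24 + (-10 - o)/o)
z(r) = 1 (z(r) = 1² = 1)
G = -93376841969/26653595384 (G = (-1 - 10/87 + (1/24)*87)/(-22321/3) + 18030/(-5147) = (-1 - 10*1/87 + 29/8)*(-3/22321) + 18030*(-1/5147) = (-1 - 10/87 + 29/8)*(-3/22321) - 18030/5147 = (1747/696)*(-3/22321) - 18030/5147 = -1747/5178472 - 18030/5147 = -93376841969/26653595384 ≈ -3.5033)
z(200) + G = 1 - 93376841969/26653595384 = -66723246585/26653595384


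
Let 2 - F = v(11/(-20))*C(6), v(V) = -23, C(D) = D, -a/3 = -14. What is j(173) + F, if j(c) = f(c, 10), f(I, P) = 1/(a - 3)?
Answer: 5461/39 ≈ 140.03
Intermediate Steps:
a = 42 (a = -3*(-14) = 42)
f(I, P) = 1/39 (f(I, P) = 1/(42 - 3) = 1/39)
j(c) = 1/39
F = 140 (F = 2 - (-23)*6 = 2 - 1*(-138) = 2 + 138 = 140)
j(173) + F = 1/39 + 140 = 5461/39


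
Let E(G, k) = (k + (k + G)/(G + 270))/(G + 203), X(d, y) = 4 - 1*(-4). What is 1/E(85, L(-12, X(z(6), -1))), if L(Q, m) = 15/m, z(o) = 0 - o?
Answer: 40896/301 ≈ 135.87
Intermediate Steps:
z(o) = -o
X(d, y) = 8 (X(d, y) = 4 + 4 = 8)
E(G, k) = (k + (G + k)/(270 + G))/(203 + G)
1/E(85, L(-12, X(z(6), -1))) = 1/((85 + 271*(15/8) + 85*(15/8))/(54810 + 85**2 + 473*85)) = 1/((85 + 271*(15*(1/8)) + 85*(15*(1/8)))/(54810 + 7225 + 40205)) = 1/((85 + 271*(15/8) + 85*(15/8))/102240) = 1/((85 + 4065/8 + 1275/8)/102240) = 1/((1/102240)*(1505/2)) = 1/(301/40896) = 40896/301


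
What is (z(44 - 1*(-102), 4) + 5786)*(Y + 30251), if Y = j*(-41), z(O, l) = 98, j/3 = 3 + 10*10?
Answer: 103452488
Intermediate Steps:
j = 309 (j = 3*(3 + 10*10) = 3*(3 + 100) = 3*103 = 309)
Y = -12669 (Y = 309*(-41) = -12669)
(z(44 - 1*(-102), 4) + 5786)*(Y + 30251) = (98 + 5786)*(-12669 + 30251) = 5884*17582 = 103452488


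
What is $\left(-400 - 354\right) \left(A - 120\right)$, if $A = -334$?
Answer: $342316$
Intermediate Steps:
$\left(-400 - 354\right) \left(A - 120\right) = \left(-400 - 354\right) \left(-334 - 120\right) = \left(-754\right) \left(-454\right) = 342316$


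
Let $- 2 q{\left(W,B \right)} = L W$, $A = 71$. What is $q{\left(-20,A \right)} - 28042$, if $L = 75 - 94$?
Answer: $-28232$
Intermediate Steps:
$L = -19$
$q{\left(W,B \right)} = \frac{19 W}{2}$ ($q{\left(W,B \right)} = - \frac{\left(-19\right) W}{2} = \frac{19 W}{2}$)
$q{\left(-20,A \right)} - 28042 = \frac{19}{2} \left(-20\right) - 28042 = -190 - 28042 = -28232$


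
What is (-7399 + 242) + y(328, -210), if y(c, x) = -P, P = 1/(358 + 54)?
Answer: -2948685/412 ≈ -7157.0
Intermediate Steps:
P = 1/412 ≈ 0.0024272
y(c, x) = -1/412 (y(c, x) = -1*1/412 = -1/412)
(-7399 + 242) + y(328, -210) = (-7399 + 242) - 1/412 = -7157 - 1/412 = -2948685/412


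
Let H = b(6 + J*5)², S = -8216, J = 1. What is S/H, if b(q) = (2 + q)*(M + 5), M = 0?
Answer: -632/325 ≈ -1.9446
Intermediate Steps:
b(q) = 10 + 5*q (b(q) = (2 + q)*(0 + 5) = (2 + q)*5 = 10 + 5*q)
H = 4225 (H = (10 + 5*(6 + 1*5))² = (10 + 5*(6 + 5))² = (10 + 5*11)² = (10 + 55)² = 65² = 4225)
S/H = -8216/4225 = -8216*1/4225 = -632/325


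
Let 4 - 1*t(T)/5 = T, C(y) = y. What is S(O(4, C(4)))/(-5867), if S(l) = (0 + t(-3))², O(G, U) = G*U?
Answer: -1225/5867 ≈ -0.20880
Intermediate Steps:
t(T) = 20 - 5*T
S(l) = 1225 (S(l) = (0 + (20 - 5*(-3)))² = (0 + (20 + 15))² = (0 + 35)² = 35² = 1225)
S(O(4, C(4)))/(-5867) = 1225/(-5867) = 1225*(-1/5867) = -1225/5867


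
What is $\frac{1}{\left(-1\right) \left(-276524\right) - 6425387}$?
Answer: $- \frac{1}{6148863} \approx -1.6263 \cdot 10^{-7}$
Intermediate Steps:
$\frac{1}{\left(-1\right) \left(-276524\right) - 6425387} = \frac{1}{276524 - 6425387} = \frac{1}{-6148863} = - \frac{1}{6148863}$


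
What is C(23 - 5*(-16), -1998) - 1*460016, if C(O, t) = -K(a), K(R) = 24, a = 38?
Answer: -460040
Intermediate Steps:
C(O, t) = -24 (C(O, t) = -1*24 = -24)
C(23 - 5*(-16), -1998) - 1*460016 = -24 - 1*460016 = -24 - 460016 = -460040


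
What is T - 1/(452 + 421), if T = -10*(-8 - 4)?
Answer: 104759/873 ≈ 120.00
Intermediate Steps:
T = 120 (T = -10*(-12) = 120)
T - 1/(452 + 421) = 120 - 1/(452 + 421) = 120 - 1/873 = 104759/873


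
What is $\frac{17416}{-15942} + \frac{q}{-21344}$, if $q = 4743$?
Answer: $- \frac{223670005}{170133024} \approx -1.3147$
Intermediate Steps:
$\frac{17416}{-15942} + \frac{q}{-21344} = \frac{17416}{-15942} + \frac{4743}{-21344} = 17416 \left(- \frac{1}{15942}\right) + 4743 \left(- \frac{1}{21344}\right) = - \frac{8708}{7971} - \frac{4743}{21344} = - \frac{223670005}{170133024}$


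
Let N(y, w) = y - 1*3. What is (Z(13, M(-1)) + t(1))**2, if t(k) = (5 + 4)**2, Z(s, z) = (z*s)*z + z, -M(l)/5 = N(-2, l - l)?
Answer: 67749361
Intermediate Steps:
N(y, w) = -3 + y (N(y, w) = y - 3 = -3 + y)
M(l) = 25 (M(l) = -5*(-3 - 2) = -5*(-5) = 25)
Z(s, z) = z + s*z**2 (Z(s, z) = (s*z)*z + z = s*z**2 + z = z + s*z**2)
t(k) = 81 (t(k) = 9**2 = 81)
(Z(13, M(-1)) + t(1))**2 = (25*(1 + 13*25) + 81)**2 = (25*(1 + 325) + 81)**2 = (25*326 + 81)**2 = (8150 + 81)**2 = 8231**2 = 67749361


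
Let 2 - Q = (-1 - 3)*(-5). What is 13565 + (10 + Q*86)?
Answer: 12027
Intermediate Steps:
Q = -18 (Q = 2 - (-1 - 3)*(-5) = 2 - (-4)*(-5) = 2 - 1*20 = 2 - 20 = -18)
13565 + (10 + Q*86) = 13565 + (10 - 18*86) = 13565 + (10 - 1548) = 13565 - 1538 = 12027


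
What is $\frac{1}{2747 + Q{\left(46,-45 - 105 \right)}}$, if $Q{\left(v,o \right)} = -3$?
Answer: $\frac{1}{2744} \approx 0.00036443$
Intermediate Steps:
$\frac{1}{2747 + Q{\left(46,-45 - 105 \right)}} = \frac{1}{2747 - 3} = \frac{1}{2744}$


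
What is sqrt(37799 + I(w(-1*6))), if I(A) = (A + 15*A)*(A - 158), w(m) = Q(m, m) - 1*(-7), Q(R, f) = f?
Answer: 71*sqrt(7) ≈ 187.85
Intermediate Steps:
w(m) = 7 + m (w(m) = m - 1*(-7) = m + 7 = 7 + m)
I(A) = 16*A*(-158 + A) (I(A) = (16*A)*(-158 + A) = 16*A*(-158 + A))
sqrt(37799 + I(w(-1*6))) = sqrt(37799 + 16*(7 - 1*6)*(-158 + (7 - 1*6))) = sqrt(37799 + 16*(7 - 6)*(-158 + (7 - 6))) = sqrt(37799 + 16*1*(-158 + 1)) = sqrt(37799 + 16*1*(-157)) = sqrt(37799 - 2512) = sqrt(35287) = 71*sqrt(7)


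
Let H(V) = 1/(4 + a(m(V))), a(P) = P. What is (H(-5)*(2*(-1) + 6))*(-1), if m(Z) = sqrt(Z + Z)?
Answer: -8/13 + 2*I*sqrt(10)/13 ≈ -0.61539 + 0.4865*I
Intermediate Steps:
m(Z) = sqrt(2)*sqrt(Z) (m(Z) = sqrt(2*Z) = sqrt(2)*sqrt(Z))
H(V) = 1/(4 + sqrt(2)*sqrt(V))
(H(-5)*(2*(-1) + 6))*(-1) = ((2*(-1) + 6)/(4 + sqrt(2)*sqrt(-5)))*(-1) = ((-2 + 6)/(4 + sqrt(2)*(I*sqrt(5))))*(-1) = (4/(4 + I*sqrt(10)))*(-1) = -4/(4 + I*sqrt(10))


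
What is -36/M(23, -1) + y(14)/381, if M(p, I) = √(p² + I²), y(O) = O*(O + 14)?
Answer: 392/381 - 18*√530/265 ≈ -0.53487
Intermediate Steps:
y(O) = O*(14 + O)
M(p, I) = √(I² + p²)
-36/M(23, -1) + y(14)/381 = -36/√((-1)² + 23²) + (14*(14 + 14))/381 = -36/√(1 + 529) + (14*28)*(1/381) = -36*√530/530 + 392*(1/381) = -18*√530/265 + 392/381 = 392/381 - 18*√530/265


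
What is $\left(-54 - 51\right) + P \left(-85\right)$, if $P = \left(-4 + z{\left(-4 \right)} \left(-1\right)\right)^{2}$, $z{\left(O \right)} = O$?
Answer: $-105$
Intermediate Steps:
$P = 0$ ($P = \left(-4 - -4\right)^{2} = \left(-4 + 4\right)^{2} = 0^{2} = 0$)
$\left(-54 - 51\right) + P \left(-85\right) = \left(-54 - 51\right) + 0 \left(-85\right) = -105 + 0 = -105$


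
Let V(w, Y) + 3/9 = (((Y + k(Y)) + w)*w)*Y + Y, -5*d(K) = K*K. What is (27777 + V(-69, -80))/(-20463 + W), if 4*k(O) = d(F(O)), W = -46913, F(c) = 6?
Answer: 1207079/101064 ≈ 11.944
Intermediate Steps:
d(K) = -K²/5 (d(K) = -K*K/5 = -K²/5)
k(O) = -9/5 (k(O) = (-⅕*6²)/4 = (-⅕*36)/4 = (¼)*(-36/5) = -9/5)
V(w, Y) = -⅓ + Y + Y*w*(-9/5 + Y + w) (V(w, Y) = -⅓ + ((((Y - 9/5) + w)*w)*Y + Y) = -⅓ + ((((-9/5 + Y) + w)*w)*Y + Y) = -⅓ + (((-9/5 + Y + w)*w)*Y + Y) = -⅓ + ((w*(-9/5 + Y + w))*Y + Y) = -⅓ + (Y*w*(-9/5 + Y + w) + Y) = -⅓ + (Y + Y*w*(-9/5 + Y + w)) = -⅓ + Y + Y*w*(-9/5 + Y + w))
(27777 + V(-69, -80))/(-20463 + W) = (27777 + (-⅓ - 80 - 80*(-69)² - 69*(-80)² - 9/5*(-80)*(-69)))/(-20463 - 46913) = (27777 + (-⅓ - 80 - 80*4761 - 69*6400 - 9936))/(-67376) = (27777 + (-⅓ - 80 - 380880 - 441600 - 9936))*(-1/67376) = (27777 - 2497489/3)*(-1/67376) = -2414158/3*(-1/67376) = 1207079/101064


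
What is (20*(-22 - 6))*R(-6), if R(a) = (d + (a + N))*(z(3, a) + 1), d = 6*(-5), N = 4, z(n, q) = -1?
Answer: 0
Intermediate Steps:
d = -30
R(a) = 0 (R(a) = (-30 + (a + 4))*(-1 + 1) = (-30 + (4 + a))*0 = (-26 + a)*0 = 0)
(20*(-22 - 6))*R(-6) = (20*(-22 - 6))*0 = (20*(-28))*0 = -560*0 = 0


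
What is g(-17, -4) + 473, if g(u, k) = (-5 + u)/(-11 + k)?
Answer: 7117/15 ≈ 474.47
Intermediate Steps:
g(u, k) = (-5 + u)/(-11 + k)
g(-17, -4) + 473 = (-5 - 17)/(-11 - 4) + 473 = -22/(-15) + 473 = -1/15*(-22) + 473 = 22/15 + 473 = 7117/15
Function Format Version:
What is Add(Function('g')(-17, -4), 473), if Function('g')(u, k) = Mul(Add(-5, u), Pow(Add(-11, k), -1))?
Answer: Rational(7117, 15) ≈ 474.47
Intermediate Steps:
Function('g')(u, k) = Mul(Pow(Add(-11, k), -1), Add(-5, u))
Add(Function('g')(-17, -4), 473) = Add(Mul(Pow(Add(-11, -4), -1), Add(-5, -17)), 473) = Add(Mul(Pow(-15, -1), -22), 473) = Add(Mul(Rational(-1, 15), -22), 473) = Add(Rational(22, 15), 473) = Rational(7117, 15)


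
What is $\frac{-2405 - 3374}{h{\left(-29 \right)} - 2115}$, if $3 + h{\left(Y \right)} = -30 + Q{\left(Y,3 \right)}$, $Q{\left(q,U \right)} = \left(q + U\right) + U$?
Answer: $\frac{5779}{2171} \approx 2.6619$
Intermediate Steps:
$Q{\left(q,U \right)} = q + 2 U$ ($Q{\left(q,U \right)} = \left(U + q\right) + U = q + 2 U$)
$h{\left(Y \right)} = -27 + Y$ ($h{\left(Y \right)} = -3 + \left(-30 + \left(Y + 2 \cdot 3\right)\right) = -3 + \left(-30 + \left(Y + 6\right)\right) = -3 + \left(-30 + \left(6 + Y\right)\right) = -3 + \left(-24 + Y\right) = -27 + Y$)
$\frac{-2405 - 3374}{h{\left(-29 \right)} - 2115} = \frac{-2405 - 3374}{\left(-27 - 29\right) - 2115} = - \frac{5779}{-56 - 2115} = - \frac{5779}{-2171} = \left(-5779\right) \left(- \frac{1}{2171}\right) = \frac{5779}{2171}$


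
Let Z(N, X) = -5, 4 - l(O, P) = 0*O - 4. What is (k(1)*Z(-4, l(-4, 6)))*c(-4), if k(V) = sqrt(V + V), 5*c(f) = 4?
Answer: -4*sqrt(2) ≈ -5.6569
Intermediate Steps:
c(f) = 4/5 (c(f) = (1/5)*4 = 4/5)
l(O, P) = 8 (l(O, P) = 4 - (0*O - 4) = 4 - (0 - 4) = 4 - 1*(-4) = 4 + 4 = 8)
k(V) = sqrt(2)*sqrt(V) (k(V) = sqrt(2*V) = sqrt(2)*sqrt(V))
(k(1)*Z(-4, l(-4, 6)))*c(-4) = ((sqrt(2)*sqrt(1))*(-5))*(4/5) = ((sqrt(2)*1)*(-5))*(4/5) = (sqrt(2)*(-5))*(4/5) = -5*sqrt(2)*(4/5) = -4*sqrt(2)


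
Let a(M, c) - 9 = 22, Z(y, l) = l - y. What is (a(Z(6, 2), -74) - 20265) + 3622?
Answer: -16612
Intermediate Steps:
a(M, c) = 31 (a(M, c) = 9 + 22 = 31)
(a(Z(6, 2), -74) - 20265) + 3622 = (31 - 20265) + 3622 = -20234 + 3622 = -16612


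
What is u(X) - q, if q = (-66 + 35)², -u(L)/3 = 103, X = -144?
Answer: -1270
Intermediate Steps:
u(L) = -309 (u(L) = -3*103 = -309)
q = 961 (q = (-31)² = 961)
u(X) - q = -309 - 1*961 = -309 - 961 = -1270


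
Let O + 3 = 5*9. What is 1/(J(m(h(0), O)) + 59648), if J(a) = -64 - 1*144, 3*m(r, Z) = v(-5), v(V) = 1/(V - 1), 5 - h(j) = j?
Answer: 1/59440 ≈ 1.6824e-5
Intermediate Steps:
h(j) = 5 - j
O = 42 (O = -3 + 5*9 = -3 + 45 = 42)
v(V) = 1/(-1 + V)
m(r, Z) = -1/18 (m(r, Z) = 1/(3*(-1 - 5)) = (⅓)/(-6) = (⅓)*(-⅙) = -1/18)
J(a) = -208 (J(a) = -64 - 144 = -208)
1/(J(m(h(0), O)) + 59648) = 1/(-208 + 59648) = 1/59440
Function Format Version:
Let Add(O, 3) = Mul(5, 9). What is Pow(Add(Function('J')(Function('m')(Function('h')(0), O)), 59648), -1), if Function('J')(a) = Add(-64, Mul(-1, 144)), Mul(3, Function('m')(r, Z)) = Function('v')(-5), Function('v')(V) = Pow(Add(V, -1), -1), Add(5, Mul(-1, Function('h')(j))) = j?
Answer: Rational(1, 59440) ≈ 1.6824e-5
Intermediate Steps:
Function('h')(j) = Add(5, Mul(-1, j))
O = 42 (O = Add(-3, Mul(5, 9)) = Add(-3, 45) = 42)
Function('v')(V) = Pow(Add(-1, V), -1)
Function('m')(r, Z) = Rational(-1, 18) (Function('m')(r, Z) = Mul(Rational(1, 3), Pow(Add(-1, -5), -1)) = Mul(Rational(1, 3), Pow(-6, -1)) = Mul(Rational(1, 3), Rational(-1, 6)) = Rational(-1, 18))
Function('J')(a) = -208 (Function('J')(a) = Add(-64, -144) = -208)
Pow(Add(Function('J')(Function('m')(Function('h')(0), O)), 59648), -1) = Pow(Add(-208, 59648), -1) = Pow(59440, -1) = Rational(1, 59440)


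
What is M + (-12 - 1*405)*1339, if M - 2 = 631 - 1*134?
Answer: -557864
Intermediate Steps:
M = 499 (M = 2 + (631 - 1*134) = 2 + (631 - 134) = 2 + 497 = 499)
M + (-12 - 1*405)*1339 = 499 + (-12 - 1*405)*1339 = 499 + (-12 - 405)*1339 = 499 - 417*1339 = 499 - 558363 = -557864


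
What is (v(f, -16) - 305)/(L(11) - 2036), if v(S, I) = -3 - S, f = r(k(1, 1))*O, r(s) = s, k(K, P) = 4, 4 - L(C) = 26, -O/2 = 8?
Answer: 122/1029 ≈ 0.11856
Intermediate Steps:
O = -16 (O = -2*8 = -16)
L(C) = -22 (L(C) = 4 - 1*26 = 4 - 26 = -22)
f = -64 (f = 4*(-16) = -64)
(v(f, -16) - 305)/(L(11) - 2036) = ((-3 - 1*(-64)) - 305)/(-22 - 2036) = ((-3 + 64) - 305)/(-2058) = (61 - 305)*(-1/2058) = -244*(-1/2058) = 122/1029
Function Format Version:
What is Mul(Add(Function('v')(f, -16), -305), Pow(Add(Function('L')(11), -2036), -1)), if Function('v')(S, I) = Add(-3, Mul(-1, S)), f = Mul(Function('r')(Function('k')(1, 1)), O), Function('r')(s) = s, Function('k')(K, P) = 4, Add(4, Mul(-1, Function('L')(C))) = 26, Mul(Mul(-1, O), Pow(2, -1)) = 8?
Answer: Rational(122, 1029) ≈ 0.11856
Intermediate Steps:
O = -16 (O = Mul(-2, 8) = -16)
Function('L')(C) = -22 (Function('L')(C) = Add(4, Mul(-1, 26)) = Add(4, -26) = -22)
f = -64 (f = Mul(4, -16) = -64)
Mul(Add(Function('v')(f, -16), -305), Pow(Add(Function('L')(11), -2036), -1)) = Mul(Add(Add(-3, Mul(-1, -64)), -305), Pow(Add(-22, -2036), -1)) = Mul(Add(Add(-3, 64), -305), Pow(-2058, -1)) = Mul(Add(61, -305), Rational(-1, 2058)) = Mul(-244, Rational(-1, 2058)) = Rational(122, 1029)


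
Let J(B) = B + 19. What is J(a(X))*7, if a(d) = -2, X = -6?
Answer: 119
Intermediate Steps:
J(B) = 19 + B
J(a(X))*7 = (19 - 2)*7 = 17*7 = 119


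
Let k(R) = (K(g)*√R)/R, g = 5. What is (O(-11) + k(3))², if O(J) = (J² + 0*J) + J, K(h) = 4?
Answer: 36316/3 + 880*√3/3 ≈ 12613.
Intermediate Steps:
O(J) = J + J² (O(J) = (J² + 0) + J = J² + J = J + J²)
k(R) = 4/√R (k(R) = (4*√R)/R = 4/√R)
(O(-11) + k(3))² = (-11*(1 - 11) + 4/√3)² = (-11*(-10) + 4*(√3/3))² = (110 + 4*√3/3)²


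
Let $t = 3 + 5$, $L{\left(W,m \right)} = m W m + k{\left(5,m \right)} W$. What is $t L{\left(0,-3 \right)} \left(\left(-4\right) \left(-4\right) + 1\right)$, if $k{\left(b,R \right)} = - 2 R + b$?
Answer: $0$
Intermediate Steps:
$k{\left(b,R \right)} = b - 2 R$
$L{\left(W,m \right)} = W m^{2} + W \left(5 - 2 m\right)$ ($L{\left(W,m \right)} = m W m + \left(5 - 2 m\right) W = W m m + W \left(5 - 2 m\right) = W m^{2} + W \left(5 - 2 m\right)$)
$t = 8$
$t L{\left(0,-3 \right)} \left(\left(-4\right) \left(-4\right) + 1\right) = 8 \cdot 0 \left(5 + \left(-3\right)^{2} - -6\right) \left(\left(-4\right) \left(-4\right) + 1\right) = 8 \cdot 0 \left(5 + 9 + 6\right) \left(16 + 1\right) = 8 \cdot 0 \cdot 20 \cdot 17 = 8 \cdot 0 \cdot 17 = 0 \cdot 17 = 0$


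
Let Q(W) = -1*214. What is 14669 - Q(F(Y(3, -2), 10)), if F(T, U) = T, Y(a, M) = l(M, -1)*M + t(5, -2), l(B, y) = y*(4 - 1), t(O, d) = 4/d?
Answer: 14883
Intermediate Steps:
l(B, y) = 3*y (l(B, y) = y*3 = 3*y)
Y(a, M) = -2 - 3*M (Y(a, M) = (3*(-1))*M + 4/(-2) = -3*M + 4*(-½) = -3*M - 2 = -2 - 3*M)
Q(W) = -214
14669 - Q(F(Y(3, -2), 10)) = 14669 - 1*(-214) = 14669 + 214 = 14883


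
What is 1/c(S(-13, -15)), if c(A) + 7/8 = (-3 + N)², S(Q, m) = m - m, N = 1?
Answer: 8/25 ≈ 0.32000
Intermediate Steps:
S(Q, m) = 0
c(A) = 25/8 (c(A) = -7/8 + (-3 + 1)² = -7/8 + (-2)² = -7/8 + 4 = 25/8)
1/c(S(-13, -15)) = 1/(25/8) = 8/25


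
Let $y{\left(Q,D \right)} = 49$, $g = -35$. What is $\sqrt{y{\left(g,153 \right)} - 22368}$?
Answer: $i \sqrt{22319} \approx 149.4 i$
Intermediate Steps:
$\sqrt{y{\left(g,153 \right)} - 22368} = \sqrt{49 - 22368} = \sqrt{-22319} = i \sqrt{22319}$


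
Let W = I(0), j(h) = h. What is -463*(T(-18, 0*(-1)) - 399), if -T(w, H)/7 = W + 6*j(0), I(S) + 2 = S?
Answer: 178255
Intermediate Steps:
I(S) = -2 + S
W = -2 (W = -2 + 0 = -2)
T(w, H) = 14 (T(w, H) = -7*(-2 + 6*0) = -7*(-2 + 0) = -7*(-2) = 14)
-463*(T(-18, 0*(-1)) - 399) = -463*(14 - 399) = -463*(-385) = 178255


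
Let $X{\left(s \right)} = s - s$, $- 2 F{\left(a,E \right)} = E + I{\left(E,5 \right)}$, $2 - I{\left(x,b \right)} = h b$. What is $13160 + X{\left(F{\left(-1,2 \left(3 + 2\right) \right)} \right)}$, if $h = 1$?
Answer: $13160$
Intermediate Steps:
$I{\left(x,b \right)} = 2 - b$ ($I{\left(x,b \right)} = 2 - 1 b = 2 - b$)
$F{\left(a,E \right)} = \frac{3}{2} - \frac{E}{2}$ ($F{\left(a,E \right)} = - \frac{E + \left(2 - 5\right)}{2} = - \frac{E - 3}{2} = - \frac{-3 + E}{2} = \frac{3}{2} - \frac{E}{2}$)
$X{\left(s \right)} = 0$
$13160 + X{\left(F{\left(-1,2 \left(3 + 2\right) \right)} \right)} = 13160 + 0 = 13160$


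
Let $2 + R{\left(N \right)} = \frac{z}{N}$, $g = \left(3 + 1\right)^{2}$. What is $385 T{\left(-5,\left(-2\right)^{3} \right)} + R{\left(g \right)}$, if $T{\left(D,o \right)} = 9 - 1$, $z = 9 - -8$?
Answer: $\frac{49265}{16} \approx 3079.1$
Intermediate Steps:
$z = 17$ ($z = 9 + 8 = 17$)
$g = 16$ ($g = 4^{2} = 16$)
$R{\left(N \right)} = -2 + \frac{17}{N}$
$T{\left(D,o \right)} = 8$
$385 T{\left(-5,\left(-2\right)^{3} \right)} + R{\left(g \right)} = 385 \cdot 8 - \left(2 - \frac{17}{16}\right) = 3080 + \left(-2 + 17 \cdot \frac{1}{16}\right) = 3080 + \left(-2 + \frac{17}{16}\right) = 3080 - \frac{15}{16} = \frac{49265}{16}$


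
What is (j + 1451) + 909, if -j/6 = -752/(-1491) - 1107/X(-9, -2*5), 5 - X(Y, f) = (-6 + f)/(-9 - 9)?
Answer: 73052058/18389 ≈ 3972.6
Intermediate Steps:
X(Y, f) = 14/3 + f/18 (X(Y, f) = 5 - (-6 + f)/(-9 - 9) = 5 - (-6 + f)/(-18) = 5 - (-6 + f)*(-1)/18 = 5 - (1/3 - f/18) = 5 + (-1/3 + f/18) = 14/3 + f/18)
j = 29654018/18389 (j = -6*(-752/(-1491) - 1107/(14/3 + (-2*5)/18)) = -6*(-752*(-1/1491) - 1107/(14/3 + (1/18)*(-10))) = -6*(752/1491 - 1107/(14/3 - 5/9)) = -6*(752/1491 - 1107/37/9) = -6*(752/1491 - 1107*9/37) = -6*(752/1491 - 9963/37) = -6*(-14827009/55167) = 29654018/18389 ≈ 1612.6)
(j + 1451) + 909 = (29654018/18389 + 1451) + 909 = 56336457/18389 + 909 = 73052058/18389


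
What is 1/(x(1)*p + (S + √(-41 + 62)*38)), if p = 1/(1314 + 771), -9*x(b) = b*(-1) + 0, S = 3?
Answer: -264098610/2668669020821 + 6690379275*√21/5337338041642 ≈ 0.0056453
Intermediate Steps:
x(b) = b/9 (x(b) = -(b*(-1) + 0)/9 = -(-b + 0)/9 = -(-1)*b/9 = b/9)
p = 1/2085 ≈ 0.00047962
1/(x(1)*p + (S + √(-41 + 62)*38)) = 1/(((⅑)*1)*(1/2085) + (3 + √(-41 + 62)*38)) = 1/((⅑)*(1/2085) + (3 + √21*38)) = 1/(1/18765 + (3 + 38*√21)) = 1/(56296/18765 + 38*√21)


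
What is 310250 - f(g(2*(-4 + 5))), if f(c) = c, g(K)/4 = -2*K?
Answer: 310266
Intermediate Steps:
g(K) = -8*K (g(K) = 4*(-2*K) = -8*K)
310250 - f(g(2*(-4 + 5))) = 310250 - (-8)*2*(-4 + 5) = 310250 - (-8)*2*1 = 310250 - (-8)*2 = 310250 - 1*(-16) = 310250 + 16 = 310266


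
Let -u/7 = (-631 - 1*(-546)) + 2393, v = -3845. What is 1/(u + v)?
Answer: -1/20001 ≈ -4.9997e-5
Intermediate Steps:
u = -16156 (u = -7*((-631 - 1*(-546)) + 2393) = -7*((-631 + 546) + 2393) = -7*(-85 + 2393) = -7*2308 = -16156)
1/(u + v) = 1/(-16156 - 3845) = 1/(-20001) = -1/20001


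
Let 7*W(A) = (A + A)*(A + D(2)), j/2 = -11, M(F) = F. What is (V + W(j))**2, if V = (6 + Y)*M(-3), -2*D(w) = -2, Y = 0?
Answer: 12996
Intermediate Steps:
j = -22 (j = 2*(-11) = -22)
D(w) = 1 (D(w) = -1/2*(-2) = 1)
W(A) = 2*A*(1 + A)/7 (W(A) = ((A + A)*(A + 1))/7 = ((2*A)*(1 + A))/7 = (2*A*(1 + A))/7 = 2*A*(1 + A)/7)
V = -18 (V = (6 + 0)*(-3) = 6*(-3) = -18)
(V + W(j))**2 = (-18 + (2/7)*(-22)*(1 - 22))**2 = (-18 + (2/7)*(-22)*(-21))**2 = (-18 + 132)**2 = 114**2 = 12996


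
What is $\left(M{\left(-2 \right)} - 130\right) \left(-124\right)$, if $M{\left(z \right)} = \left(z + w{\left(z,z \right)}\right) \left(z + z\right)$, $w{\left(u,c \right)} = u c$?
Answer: $17112$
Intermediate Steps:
$w{\left(u,c \right)} = c u$
$M{\left(z \right)} = 2 z \left(z + z^{2}\right)$ ($M{\left(z \right)} = \left(z + z z\right) \left(z + z\right) = \left(z + z^{2}\right) 2 z = 2 z \left(z + z^{2}\right)$)
$\left(M{\left(-2 \right)} - 130\right) \left(-124\right) = \left(2 \left(-2\right)^{2} \left(1 - 2\right) - 130\right) \left(-124\right) = \left(2 \cdot 4 \left(-1\right) - 130\right) \left(-124\right) = \left(-8 - 130\right) \left(-124\right) = \left(-138\right) \left(-124\right) = 17112$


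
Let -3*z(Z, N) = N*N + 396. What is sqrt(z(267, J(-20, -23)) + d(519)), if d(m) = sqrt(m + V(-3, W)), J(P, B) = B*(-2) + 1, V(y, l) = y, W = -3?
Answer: sqrt(-7815 + 18*sqrt(129))/3 ≈ 29.079*I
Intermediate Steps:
J(P, B) = 1 - 2*B (J(P, B) = -2*B + 1 = 1 - 2*B)
d(m) = sqrt(-3 + m) (d(m) = sqrt(m - 3) = sqrt(-3 + m))
z(Z, N) = -132 - N**2/3 (z(Z, N) = -(N*N + 396)/3 = -(N**2 + 396)/3 = -(396 + N**2)/3 = -132 - N**2/3)
sqrt(z(267, J(-20, -23)) + d(519)) = sqrt((-132 - (1 - 2*(-23))**2/3) + sqrt(-3 + 519)) = sqrt((-132 - (1 + 46)**2/3) + sqrt(516)) = sqrt((-132 - 1/3*47**2) + 2*sqrt(129)) = sqrt((-132 - 1/3*2209) + 2*sqrt(129)) = sqrt((-132 - 2209/3) + 2*sqrt(129)) = sqrt(-2605/3 + 2*sqrt(129))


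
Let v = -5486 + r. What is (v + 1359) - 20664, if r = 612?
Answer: -24179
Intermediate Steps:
v = -4874 (v = -5486 + 612 = -4874)
(v + 1359) - 20664 = (-4874 + 1359) - 20664 = -3515 - 20664 = -24179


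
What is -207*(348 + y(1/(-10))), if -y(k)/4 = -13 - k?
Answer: -413586/5 ≈ -82717.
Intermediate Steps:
y(k) = 52 + 4*k (y(k) = -4*(-13 - k) = 52 + 4*k)
-207*(348 + y(1/(-10))) = -207*(348 + (52 + 4/(-10))) = -207*(348 + (52 + 4*(-⅒))) = -207*(348 + (52 - ⅖)) = -207*(348 + 258/5) = -207*1998/5 = -413586/5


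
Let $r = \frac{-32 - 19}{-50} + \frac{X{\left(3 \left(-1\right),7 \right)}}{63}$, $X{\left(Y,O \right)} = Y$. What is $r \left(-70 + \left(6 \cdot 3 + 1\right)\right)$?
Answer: $- \frac{17357}{350} \approx -49.591$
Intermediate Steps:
$r = \frac{1021}{1050}$ ($r = \frac{-32 - 19}{-50} + \frac{3 \left(-1\right)}{63} = \left(-32 - 19\right) \left(- \frac{1}{50}\right) - \frac{1}{21} = \left(-51\right) \left(- \frac{1}{50}\right) - \frac{1}{21} = \frac{51}{50} - \frac{1}{21} = \frac{1021}{1050} \approx 0.97238$)
$r \left(-70 + \left(6 \cdot 3 + 1\right)\right) = \frac{1021 \left(-70 + \left(6 \cdot 3 + 1\right)\right)}{1050} = \frac{1021 \left(-70 + \left(18 + 1\right)\right)}{1050} = \frac{1021 \left(-70 + 19\right)}{1050} = \frac{1021}{1050} \left(-51\right) = - \frac{17357}{350}$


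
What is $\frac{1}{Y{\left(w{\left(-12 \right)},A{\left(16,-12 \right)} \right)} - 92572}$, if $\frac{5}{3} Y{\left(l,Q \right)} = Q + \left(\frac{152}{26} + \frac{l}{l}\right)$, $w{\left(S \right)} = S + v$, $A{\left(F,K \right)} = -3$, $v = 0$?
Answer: $- \frac{13}{1203406} \approx -1.0803 \cdot 10^{-5}$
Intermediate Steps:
$w{\left(S \right)} = S$ ($w{\left(S \right)} = S + 0 = S$)
$Y{\left(l,Q \right)} = \frac{267}{65} + \frac{3 Q}{5}$ ($Y{\left(l,Q \right)} = \frac{3 \left(Q + \left(\frac{152}{26} + \frac{l}{l}\right)\right)}{5} = \frac{3 \left(Q + \left(152 \cdot \frac{1}{26} + 1\right)\right)}{5} = \frac{3 \left(Q + \left(\frac{76}{13} + 1\right)\right)}{5} = \frac{3 \left(Q + \frac{89}{13}\right)}{5} = \frac{3 \left(\frac{89}{13} + Q\right)}{5} = \frac{267}{65} + \frac{3 Q}{5}$)
$\frac{1}{Y{\left(w{\left(-12 \right)},A{\left(16,-12 \right)} \right)} - 92572} = \frac{1}{\left(\frac{267}{65} + \frac{3}{5} \left(-3\right)\right) - 92572} = \frac{1}{\left(\frac{267}{65} - \frac{9}{5}\right) - 92572} = \frac{1}{\frac{30}{13} - 92572} = \frac{1}{- \frac{1203406}{13}} = - \frac{13}{1203406}$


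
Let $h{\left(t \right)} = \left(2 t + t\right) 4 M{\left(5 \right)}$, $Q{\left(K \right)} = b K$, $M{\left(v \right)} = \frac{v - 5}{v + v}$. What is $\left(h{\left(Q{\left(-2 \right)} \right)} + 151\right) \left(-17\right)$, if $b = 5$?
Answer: $-2567$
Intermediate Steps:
$M{\left(v \right)} = \frac{-5 + v}{2 v}$
$Q{\left(K \right)} = 5 K$
$h{\left(t \right)} = 0$ ($h{\left(t \right)} = \left(2 t + t\right) 4 \frac{-5 + 5}{2 \cdot 5} = 3 t 4 \cdot \frac{1}{2} \cdot \frac{1}{5} \cdot 0 = 12 t 0 = 0$)
$\left(h{\left(Q{\left(-2 \right)} \right)} + 151\right) \left(-17\right) = \left(0 + 151\right) \left(-17\right) = 151 \left(-17\right) = -2567$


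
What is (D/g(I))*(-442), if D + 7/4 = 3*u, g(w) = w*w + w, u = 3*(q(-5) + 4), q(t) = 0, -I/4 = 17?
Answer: -1781/536 ≈ -3.3228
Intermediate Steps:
I = -68 (I = -4*17 = -68)
u = 12 (u = 3*(0 + 4) = 3*4 = 12)
g(w) = w + w² (g(w) = w² + w = w + w²)
D = 137/4 (D = -7/4 + 3*12 = -7/4 + 36 = 137/4 ≈ 34.250)
(D/g(I))*(-442) = (137/(4*((-68*(1 - 68)))))*(-442) = (137/(4*((-68*(-67)))))*(-442) = ((137/4)/4556)*(-442) = ((137/4)*(1/4556))*(-442) = (137/18224)*(-442) = -1781/536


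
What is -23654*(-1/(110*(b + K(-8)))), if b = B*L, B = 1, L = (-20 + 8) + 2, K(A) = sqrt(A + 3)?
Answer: -23654/1155 - 11827*I*sqrt(5)/5775 ≈ -20.48 - 4.5794*I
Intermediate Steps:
K(A) = sqrt(3 + A)
L = -10 (L = -12 + 2 = -10)
b = -10 (b = 1*(-10) = -10)
-23654*(-1/(110*(b + K(-8)))) = -23654*(-1/(110*(-10 + sqrt(3 - 8)))) = -23654*(-1/(110*(-10 + sqrt(-5)))) = -23654*(-1/(110*(-10 + I*sqrt(5)))) = -23654/(1100 - 110*I*sqrt(5))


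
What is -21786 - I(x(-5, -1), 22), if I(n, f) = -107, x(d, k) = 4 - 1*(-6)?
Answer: -21679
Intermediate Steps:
x(d, k) = 10 (x(d, k) = 4 + 6 = 10)
-21786 - I(x(-5, -1), 22) = -21786 - 1*(-107) = -21786 + 107 = -21679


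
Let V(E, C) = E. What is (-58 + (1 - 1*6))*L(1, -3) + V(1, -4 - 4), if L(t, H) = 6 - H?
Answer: -566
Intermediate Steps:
(-58 + (1 - 1*6))*L(1, -3) + V(1, -4 - 4) = (-58 + (1 - 1*6))*(6 - 1*(-3)) + 1 = (-58 + (1 - 6))*(6 + 3) + 1 = (-58 - 5)*9 + 1 = -63*9 + 1 = -567 + 1 = -566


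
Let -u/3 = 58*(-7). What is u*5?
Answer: 6090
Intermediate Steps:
u = 1218 (u = -174*(-7) = -3*(-406) = 1218)
u*5 = 1218*5 = 6090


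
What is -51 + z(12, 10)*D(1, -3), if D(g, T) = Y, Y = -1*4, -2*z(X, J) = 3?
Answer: -45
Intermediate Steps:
z(X, J) = -3/2 (z(X, J) = -½*3 = -3/2)
Y = -4
D(g, T) = -4
-51 + z(12, 10)*D(1, -3) = -51 - 3/2*(-4) = -51 + 6 = -45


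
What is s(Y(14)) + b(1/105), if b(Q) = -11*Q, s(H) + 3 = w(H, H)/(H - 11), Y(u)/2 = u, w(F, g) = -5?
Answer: -6067/1785 ≈ -3.3989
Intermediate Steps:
Y(u) = 2*u
s(H) = -3 - 5/(-11 + H) (s(H) = -3 - 5/(H - 11) = -3 - 5/(-11 + H))
s(Y(14)) + b(1/105) = (28 - 6*14)/(-11 + 2*14) - 11/105 = (28 - 3*28)/(-11 + 28) - 11*1/105 = (28 - 84)/17 - 11/105 = (1/17)*(-56) - 11/105 = -56/17 - 11/105 = -6067/1785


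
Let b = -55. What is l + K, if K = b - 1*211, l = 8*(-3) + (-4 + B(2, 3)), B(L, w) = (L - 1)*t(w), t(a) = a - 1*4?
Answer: -295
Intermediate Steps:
t(a) = -4 + a (t(a) = a - 4 = -4 + a)
B(L, w) = (-1 + L)*(-4 + w) (B(L, w) = (L - 1)*(-4 + w) = (-1 + L)*(-4 + w))
l = -29 (l = 8*(-3) + (-4 + (-1 + 2)*(-4 + 3)) = -24 + (-4 + 1*(-1)) = -24 + (-4 - 1) = -24 - 5 = -29)
K = -266 (K = -55 - 1*211 = -55 - 211 = -266)
l + K = -29 - 266 = -295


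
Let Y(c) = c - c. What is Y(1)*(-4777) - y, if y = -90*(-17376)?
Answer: -1563840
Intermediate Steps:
Y(c) = 0
y = 1563840
Y(1)*(-4777) - y = 0*(-4777) - 1*1563840 = 0 - 1563840 = -1563840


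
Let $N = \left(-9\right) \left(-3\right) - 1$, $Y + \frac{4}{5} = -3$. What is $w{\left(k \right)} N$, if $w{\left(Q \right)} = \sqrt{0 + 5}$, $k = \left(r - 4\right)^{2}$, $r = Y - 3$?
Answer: $26 \sqrt{5} \approx 58.138$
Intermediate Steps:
$Y = - \frac{19}{5}$ ($Y = - \frac{4}{5} - 3 = - \frac{19}{5} \approx -3.8$)
$r = - \frac{34}{5}$ ($r = - \frac{19}{5} - 3 = - \frac{34}{5} \approx -6.8$)
$N = 26$ ($N = 27 - 1 = 26$)
$k = \frac{2916}{25}$ ($k = \left(- \frac{34}{5} - 4\right)^{2} = \left(- \frac{54}{5}\right)^{2} = \frac{2916}{25} \approx 116.64$)
$w{\left(Q \right)} = \sqrt{5}$
$w{\left(k \right)} N = \sqrt{5} \cdot 26 = 26 \sqrt{5}$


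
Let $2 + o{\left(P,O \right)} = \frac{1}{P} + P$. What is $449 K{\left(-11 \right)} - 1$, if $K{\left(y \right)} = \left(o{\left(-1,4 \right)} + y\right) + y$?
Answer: $-11675$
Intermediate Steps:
$o{\left(P,O \right)} = -2 + P + \frac{1}{P}$ ($o{\left(P,O \right)} = -2 + \left(\frac{1}{P} + P\right) = -2 + \left(P + \frac{1}{P}\right) = -2 + P + \frac{1}{P}$)
$K{\left(y \right)} = -4 + 2 y$ ($K{\left(y \right)} = \left(\left(-2 - 1 + \frac{1}{-1}\right) + y\right) + y = \left(\left(-2 - 1 - 1\right) + y\right) + y = \left(-4 + y\right) + y = -4 + 2 y$)
$449 K{\left(-11 \right)} - 1 = 449 \left(-4 + 2 \left(-11\right)\right) - 1 = 449 \left(-4 - 22\right) - 1 = 449 \left(-26\right) - 1 = -11674 - 1 = -11675$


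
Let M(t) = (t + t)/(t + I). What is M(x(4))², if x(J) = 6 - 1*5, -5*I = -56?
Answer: 100/3721 ≈ 0.026874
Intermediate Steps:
I = 56/5 (I = -⅕*(-56) = 56/5 ≈ 11.200)
x(J) = 1 (x(J) = 6 - 5 = 1)
M(t) = 2*t/(56/5 + t) (M(t) = (t + t)/(t + 56/5) = (2*t)/(56/5 + t) = 2*t/(56/5 + t))
M(x(4))² = (10*1/(56 + 5*1))² = (10*1/(56 + 5))² = (10*1/61)² = (10*1*(1/61))² = (10/61)² = 100/3721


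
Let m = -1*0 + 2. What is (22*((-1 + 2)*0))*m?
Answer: 0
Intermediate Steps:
m = 2 (m = 0 + 2 = 2)
(22*((-1 + 2)*0))*m = (22*((-1 + 2)*0))*2 = (22*(1*0))*2 = (22*0)*2 = 0*2 = 0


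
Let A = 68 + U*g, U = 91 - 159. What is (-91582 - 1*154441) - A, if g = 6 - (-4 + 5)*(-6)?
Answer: -245275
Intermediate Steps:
g = 12 (g = 6 - 1*1*(-6) = 6 - 1*(-6) = 6 + 6 = 12)
U = -68
A = -748 (A = 68 - 68*12 = 68 - 816 = -748)
(-91582 - 1*154441) - A = (-91582 - 1*154441) - 1*(-748) = (-91582 - 154441) + 748 = -246023 + 748 = -245275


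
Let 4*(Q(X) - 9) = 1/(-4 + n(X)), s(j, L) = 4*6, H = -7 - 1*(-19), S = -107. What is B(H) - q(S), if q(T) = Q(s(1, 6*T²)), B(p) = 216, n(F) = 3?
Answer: 829/4 ≈ 207.25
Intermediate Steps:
H = 12 (H = -7 + 19 = 12)
s(j, L) = 24
Q(X) = 35/4 (Q(X) = 9 + 1/(4*(-4 + 3)) = 9 + (¼)/(-1) = 9 + (¼)*(-1) = 9 - ¼ = 35/4)
q(T) = 35/4
B(H) - q(S) = 216 - 1*35/4 = 216 - 35/4 = 829/4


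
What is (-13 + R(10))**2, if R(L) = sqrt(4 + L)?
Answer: (13 - sqrt(14))**2 ≈ 85.717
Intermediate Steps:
(-13 + R(10))**2 = (-13 + sqrt(4 + 10))**2 = (-13 + sqrt(14))**2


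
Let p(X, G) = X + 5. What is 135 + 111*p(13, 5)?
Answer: 2133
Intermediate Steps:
p(X, G) = 5 + X
135 + 111*p(13, 5) = 135 + 111*(5 + 13) = 135 + 111*18 = 135 + 1998 = 2133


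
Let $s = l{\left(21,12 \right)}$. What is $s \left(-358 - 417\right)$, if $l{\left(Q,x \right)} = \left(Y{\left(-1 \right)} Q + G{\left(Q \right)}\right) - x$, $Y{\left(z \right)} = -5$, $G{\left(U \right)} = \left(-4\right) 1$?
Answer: $93775$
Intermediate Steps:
$G{\left(U \right)} = -4$
$l{\left(Q,x \right)} = -4 - x - 5 Q$ ($l{\left(Q,x \right)} = \left(- 5 Q - 4\right) - x = \left(-4 - 5 Q\right) - x = -4 - x - 5 Q$)
$s = -121$ ($s = -4 - 12 - 105 = -121$)
$s \left(-358 - 417\right) = - 121 \left(-358 - 417\right) = \left(-121\right) \left(-775\right) = 93775$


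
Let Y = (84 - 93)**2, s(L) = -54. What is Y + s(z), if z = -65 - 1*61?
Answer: 27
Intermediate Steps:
z = -126 (z = -65 - 61 = -126)
Y = 81 (Y = (-9)**2 = 81)
Y + s(z) = 81 - 54 = 27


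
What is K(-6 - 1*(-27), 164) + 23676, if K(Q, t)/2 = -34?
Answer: 23608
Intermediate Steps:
K(Q, t) = -68 (K(Q, t) = 2*(-34) = -68)
K(-6 - 1*(-27), 164) + 23676 = -68 + 23676 = 23608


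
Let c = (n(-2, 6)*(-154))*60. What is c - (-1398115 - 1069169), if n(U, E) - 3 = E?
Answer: 2384124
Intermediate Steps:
n(U, E) = 3 + E
c = -83160 (c = ((3 + 6)*(-154))*60 = (9*(-154))*60 = -1386*60 = -83160)
c - (-1398115 - 1069169) = -83160 - (-1398115 - 1069169) = -83160 - 1*(-2467284) = -83160 + 2467284 = 2384124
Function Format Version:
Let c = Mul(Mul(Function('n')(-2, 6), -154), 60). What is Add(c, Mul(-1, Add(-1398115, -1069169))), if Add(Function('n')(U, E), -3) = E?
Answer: 2384124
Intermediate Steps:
Function('n')(U, E) = Add(3, E)
c = -83160 (c = Mul(Mul(Add(3, 6), -154), 60) = Mul(Mul(9, -154), 60) = Mul(-1386, 60) = -83160)
Add(c, Mul(-1, Add(-1398115, -1069169))) = Add(-83160, Mul(-1, Add(-1398115, -1069169))) = Add(-83160, Mul(-1, -2467284)) = Add(-83160, 2467284) = 2384124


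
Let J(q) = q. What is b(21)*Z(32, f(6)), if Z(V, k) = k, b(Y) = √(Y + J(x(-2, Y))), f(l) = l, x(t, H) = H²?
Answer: 6*√462 ≈ 128.97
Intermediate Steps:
b(Y) = √(Y + Y²)
b(21)*Z(32, f(6)) = √(21*(1 + 21))*6 = √(21*22)*6 = √462*6 = 6*√462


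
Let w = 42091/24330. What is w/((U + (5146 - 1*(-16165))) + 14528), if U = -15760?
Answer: 42091/488522070 ≈ 8.6160e-5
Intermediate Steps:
w = 42091/24330 (w = 42091*(1/24330) = 42091/24330 ≈ 1.7300)
w/((U + (5146 - 1*(-16165))) + 14528) = 42091/(24330*((-15760 + (5146 - 1*(-16165))) + 14528)) = 42091/(24330*((-15760 + (5146 + 16165)) + 14528)) = 42091/(24330*((-15760 + 21311) + 14528)) = 42091/(24330*(5551 + 14528)) = (42091/24330)/20079 = (42091/24330)*(1/20079) = 42091/488522070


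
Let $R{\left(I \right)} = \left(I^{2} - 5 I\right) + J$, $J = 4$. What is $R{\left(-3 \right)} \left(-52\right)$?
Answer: $-1456$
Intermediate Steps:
$R{\left(I \right)} = 4 + I^{2} - 5 I$ ($R{\left(I \right)} = \left(I^{2} - 5 I\right) + 4 = 4 + I^{2} - 5 I$)
$R{\left(-3 \right)} \left(-52\right) = \left(4 + \left(-3\right)^{2} - -15\right) \left(-52\right) = \left(4 + 9 + 15\right) \left(-52\right) = 28 \left(-52\right) = -1456$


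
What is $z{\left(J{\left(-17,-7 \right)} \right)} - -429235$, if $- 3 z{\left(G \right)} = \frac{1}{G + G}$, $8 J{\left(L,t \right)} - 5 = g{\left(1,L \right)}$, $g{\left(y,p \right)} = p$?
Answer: $\frac{3863116}{9} \approx 4.2924 \cdot 10^{5}$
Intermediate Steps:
$J{\left(L,t \right)} = \frac{5}{8} + \frac{L}{8}$
$z{\left(G \right)} = - \frac{1}{6 G}$ ($z{\left(G \right)} = - \frac{1}{3 \left(G + G\right)} = - \frac{1}{3 \cdot 2 G} = - \frac{\frac{1}{2} \frac{1}{G}}{3} = - \frac{1}{6 G}$)
$z{\left(J{\left(-17,-7 \right)} \right)} - -429235 = - \frac{1}{6 \left(\frac{5}{8} + \frac{1}{8} \left(-17\right)\right)} - -429235 = - \frac{1}{6 \left(\frac{5}{8} - \frac{17}{8}\right)} + 429235 = - \frac{1}{6 \left(- \frac{3}{2}\right)} + 429235 = \left(- \frac{1}{6}\right) \left(- \frac{2}{3}\right) + 429235 = \frac{1}{9} + 429235 = \frac{3863116}{9}$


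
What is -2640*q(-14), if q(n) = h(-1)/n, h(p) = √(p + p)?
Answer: 1320*I*√2/7 ≈ 266.68*I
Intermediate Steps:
h(p) = √2*√p (h(p) = √(2*p) = √2*√p)
q(n) = I*√2/n (q(n) = (√2*√(-1))/n = (√2*I)/n = (I*√2)/n = I*√2/n)
-2640*q(-14) = -2640*I*√2/(-14) = -2640*I*√2*(-1)/14 = -(-1320)*I*√2/7 = 1320*I*√2/7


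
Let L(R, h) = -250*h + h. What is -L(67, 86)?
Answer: 21414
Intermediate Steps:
L(R, h) = -249*h
-L(67, 86) = -(-249)*86 = -1*(-21414) = 21414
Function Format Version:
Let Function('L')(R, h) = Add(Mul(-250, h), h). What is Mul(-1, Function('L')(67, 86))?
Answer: 21414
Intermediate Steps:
Function('L')(R, h) = Mul(-249, h)
Mul(-1, Function('L')(67, 86)) = Mul(-1, Mul(-249, 86)) = Mul(-1, -21414) = 21414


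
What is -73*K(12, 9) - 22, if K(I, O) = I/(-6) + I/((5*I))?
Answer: 547/5 ≈ 109.40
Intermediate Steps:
K(I, O) = ⅕ - I/6 (K(I, O) = I*(-⅙) + I*(1/(5*I)) = -I/6 + ⅕ = ⅕ - I/6)
-73*K(12, 9) - 22 = -73*(⅕ - ⅙*12) - 22 = -73*(⅕ - 2) - 22 = -73*(-9/5) - 22 = 657/5 - 22 = 547/5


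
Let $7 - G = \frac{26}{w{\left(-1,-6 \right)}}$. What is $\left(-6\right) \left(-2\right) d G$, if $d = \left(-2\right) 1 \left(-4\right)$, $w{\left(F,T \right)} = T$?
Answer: $1088$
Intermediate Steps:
$G = \frac{34}{3}$ ($G = 7 - \frac{26}{-6} = 7 - 26 \left(- \frac{1}{6}\right) = 7 - - \frac{13}{3} = 7 + \frac{13}{3} = \frac{34}{3} \approx 11.333$)
$d = 8$ ($d = \left(-2\right) \left(-4\right) = 8$)
$\left(-6\right) \left(-2\right) d G = \left(-6\right) \left(-2\right) 8 \cdot \frac{34}{3} = 12 \cdot 8 \cdot \frac{34}{3} = 96 \cdot \frac{34}{3} = 1088$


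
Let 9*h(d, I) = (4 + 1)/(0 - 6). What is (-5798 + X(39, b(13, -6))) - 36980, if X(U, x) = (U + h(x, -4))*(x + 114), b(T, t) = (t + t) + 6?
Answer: -38576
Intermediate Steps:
h(d, I) = -5/54 (h(d, I) = ((4 + 1)/(0 - 6))/9 = (5/(-6))/9 = (5*(-⅙))/9 = (⅑)*(-⅚) = -5/54)
b(T, t) = 6 + 2*t (b(T, t) = 2*t + 6 = 6 + 2*t)
X(U, x) = (114 + x)*(-5/54 + U) (X(U, x) = (U - 5/54)*(x + 114) = (-5/54 + U)*(114 + x) = (114 + x)*(-5/54 + U))
(-5798 + X(39, b(13, -6))) - 36980 = (-5798 + (-95/9 + 114*39 - 5*(6 + 2*(-6))/54 + 39*(6 + 2*(-6)))) - 36980 = (-5798 + (-95/9 + 4446 - 5*(6 - 12)/54 + 39*(6 - 12))) - 36980 = (-5798 + (-95/9 + 4446 - 5/54*(-6) + 39*(-6))) - 36980 = (-5798 + (-95/9 + 4446 + 5/9 - 234)) - 36980 = (-5798 + 4202) - 36980 = -1596 - 36980 = -38576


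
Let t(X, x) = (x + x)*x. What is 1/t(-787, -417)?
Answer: 1/347778 ≈ 2.8754e-6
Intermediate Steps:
t(X, x) = 2*x² (t(X, x) = (2*x)*x = 2*x²)
1/t(-787, -417) = 1/(2*(-417)²) = 1/(2*173889) = 1/347778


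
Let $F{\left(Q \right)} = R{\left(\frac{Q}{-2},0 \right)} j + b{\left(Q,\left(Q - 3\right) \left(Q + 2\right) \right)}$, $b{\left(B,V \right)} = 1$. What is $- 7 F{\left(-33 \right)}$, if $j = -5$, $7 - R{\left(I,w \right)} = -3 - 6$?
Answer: $553$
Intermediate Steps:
$R{\left(I,w \right)} = 16$ ($R{\left(I,w \right)} = 7 - \left(-3 - 6\right) = 7 - -9 = 7 + 9 = 16$)
$F{\left(Q \right)} = -79$ ($F{\left(Q \right)} = 16 \left(-5\right) + 1 = -80 + 1 = -79$)
$- 7 F{\left(-33 \right)} = - 7 \left(-79\right) = \left(-1\right) \left(-553\right) = 553$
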